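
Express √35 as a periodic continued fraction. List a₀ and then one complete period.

[5; 1, 10]

a₀ = ⌊√35⌋ = 5.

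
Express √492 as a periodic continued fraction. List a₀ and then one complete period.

[22; 5, 1, 1, 10, 1, 1, 5, 44]

a₀ = ⌊√492⌋ = 22.
With m₀=0, d₀=1 and mₖ₊₁ = dₖaₖ − mₖ, dₖ₊₁ = (n − mₖ₊₁²)/dₖ, aₖ₊₁ = ⌊(a₀+mₖ₊₁)/dₖ₊₁⌋:
  k=1: m=22, d=8, a=5
  k=2: m=18, d=21, a=1
  k=3: m=3, d=23, a=1
  k=4: m=20, d=4, a=10
  k=5: m=20, d=23, a=1
  k=6: m=3, d=21, a=1
  k=7: m=18, d=8, a=5
  k=8: m=22, d=1, a=44
d=1 and a=2a₀=44 at k=8, so the next step gives (m, d) = (22, 8) again — its k=1 value — and the period has length 8.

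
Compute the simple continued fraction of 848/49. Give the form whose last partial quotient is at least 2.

[17; 3, 3, 1, 3]

848 = 17·49 + 15
49 = 3·15 + 4
15 = 3·4 + 3
4 = 1·3 + 1
3 = 3·1 + 0  (stop)
So 848/49 = [17; 3, 3, 1, 3].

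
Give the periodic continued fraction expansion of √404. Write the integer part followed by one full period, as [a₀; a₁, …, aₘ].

[20; 10, 40]

a₀ = ⌊√404⌋ = 20.
With m₀=0, d₀=1 and mₖ₊₁ = dₖaₖ − mₖ, dₖ₊₁ = (n − mₖ₊₁²)/dₖ, aₖ₊₁ = ⌊(a₀+mₖ₊₁)/dₖ₊₁⌋:
  k=1: m=20, d=4, a=10
  k=2: m=20, d=1, a=40
d=1 and a=2a₀=40 at k=2, so the next step gives (m, d) = (20, 4) again — its k=1 value — and the period has length 2.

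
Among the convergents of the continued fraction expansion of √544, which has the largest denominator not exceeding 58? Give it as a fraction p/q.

793/34

√544 = [23; 3, 11, 3, 46, …] (period length 4).
Convergents:
  p_0/q_0 = 23/1
  p_1/q_1 = 70/3
  p_2/q_2 = 793/34
  p_3/q_3 = 2449/105
q_2 = 34 ≤ 58 < 105 = q_3, so the answer is 793/34.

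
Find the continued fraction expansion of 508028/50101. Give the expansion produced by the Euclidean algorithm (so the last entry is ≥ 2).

508028 = 10*50101 + 7018
50101 = 7*7018 + 975
7018 = 7*975 + 193
975 = 5*193 + 10
193 = 19*10 + 3
10 = 3*3 + 1
3 = 3*1 + 0  (stop)
So 508028/50101 = [10; 7, 7, 5, 19, 3, 3].

[10; 7, 7, 5, 19, 3, 3]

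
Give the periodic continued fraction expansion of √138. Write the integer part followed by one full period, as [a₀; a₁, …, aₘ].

a₀ = ⌊√138⌋ = 11.

[11; 1, 2, 1, 22]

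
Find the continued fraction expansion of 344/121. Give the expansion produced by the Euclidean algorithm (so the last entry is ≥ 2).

344 = 2×121 + 102
121 = 1×102 + 19
102 = 5×19 + 7
19 = 2×7 + 5
7 = 1×5 + 2
5 = 2×2 + 1
2 = 2×1 + 0  (stop)
So 344/121 = [2; 1, 5, 2, 1, 2, 2].

[2; 1, 5, 2, 1, 2, 2]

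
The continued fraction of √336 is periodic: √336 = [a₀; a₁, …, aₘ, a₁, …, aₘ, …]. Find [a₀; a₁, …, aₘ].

[18; 3, 36]

a₀ = ⌊√336⌋ = 18.
With m₀=0, d₀=1 and mₖ₊₁ = dₖaₖ − mₖ, dₖ₊₁ = (n − mₖ₊₁²)/dₖ, aₖ₊₁ = ⌊(a₀+mₖ₊₁)/dₖ₊₁⌋:
  k=1: m=18, d=12, a=3
  k=2: m=18, d=1, a=36
d=1 and a=2a₀=36 at k=2, so the next step gives (m, d) = (18, 12) again — its k=1 value — and the period has length 2.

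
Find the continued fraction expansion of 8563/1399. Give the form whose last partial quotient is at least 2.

[6; 8, 3, 1, 1, 2, 9]

8563 = 6·1399 + 169
1399 = 8·169 + 47
169 = 3·47 + 28
47 = 1·28 + 19
28 = 1·19 + 9
19 = 2·9 + 1
9 = 9·1 + 0  (stop)
So 8563/1399 = [6; 8, 3, 1, 1, 2, 9].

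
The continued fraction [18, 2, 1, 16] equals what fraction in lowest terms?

Fold from the inside: start with 16/1.
  1 + 1/16 = 17/16
  2 + 16/17 = 50/17
  18 + 17/50 = 917/50

917/50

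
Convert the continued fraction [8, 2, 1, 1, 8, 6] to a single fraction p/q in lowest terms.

2208/263

Fold from the inside: start with 6/1.
  8 + 1/6 = 49/6
  1 + 6/49 = 55/49
  1 + 49/55 = 104/55
  2 + 55/104 = 263/104
  8 + 104/263 = 2208/263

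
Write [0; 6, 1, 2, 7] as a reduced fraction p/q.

22/147

Using pₖ = aₖpₖ₋₁ + pₖ₋₂ and qₖ = aₖqₖ₋₁ + qₖ₋₂:
  k=0: a=0, p=0, q=1
  k=1: a=6, p=1, q=6
  k=2: a=1, p=1, q=7
  k=3: a=2, p=3, q=20
  k=4: a=7, p=22, q=147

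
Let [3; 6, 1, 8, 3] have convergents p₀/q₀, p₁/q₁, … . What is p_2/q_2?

22/7

Using pₖ = aₖpₖ₋₁ + pₖ₋₂, qₖ = aₖqₖ₋₁ + qₖ₋₂ (with p₋₁=1, p₋₂=0, q₋₁=0, q₋₂=1):
  k=0: a=3, p=3, q=1
  k=1: a=6, p=19, q=6
  k=2: a=1, p=22, q=7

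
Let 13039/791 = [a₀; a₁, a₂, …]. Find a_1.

13039 = 16·791 + 383   →  a_0 = 16
791 = 2·383 + 25   →  a_1 = 2

2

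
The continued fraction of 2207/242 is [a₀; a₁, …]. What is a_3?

2207 = 9·242 + 29   →  a_0 = 9
242 = 8·29 + 10   →  a_1 = 8
29 = 2·10 + 9   →  a_2 = 2
10 = 1·9 + 1   →  a_3 = 1

1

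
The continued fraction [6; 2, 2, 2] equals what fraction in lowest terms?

Using pₖ = aₖpₖ₋₁ + pₖ₋₂ and qₖ = aₖqₖ₋₁ + qₖ₋₂:
  k=0: a=6, p=6, q=1
  k=1: a=2, p=13, q=2
  k=2: a=2, p=32, q=5
  k=3: a=2, p=77, q=12

77/12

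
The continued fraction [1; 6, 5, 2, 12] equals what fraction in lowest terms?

984/847

Fold from the inside: start with 12/1.
  2 + 1/12 = 25/12
  5 + 12/25 = 137/25
  6 + 25/137 = 847/137
  1 + 137/847 = 984/847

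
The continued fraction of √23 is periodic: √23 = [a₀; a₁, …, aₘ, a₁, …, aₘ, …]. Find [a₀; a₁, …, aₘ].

[4; 1, 3, 1, 8]

a₀ = ⌊√23⌋ = 4.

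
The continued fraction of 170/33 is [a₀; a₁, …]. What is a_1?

6

170 = 5·33 + 5   →  a_0 = 5
33 = 6·5 + 3   →  a_1 = 6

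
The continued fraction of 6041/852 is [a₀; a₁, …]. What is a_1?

6041 = 7·852 + 77   →  a_0 = 7
852 = 11·77 + 5   →  a_1 = 11

11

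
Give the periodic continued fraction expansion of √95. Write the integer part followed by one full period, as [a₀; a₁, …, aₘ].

[9; 1, 2, 1, 18]

a₀ = ⌊√95⌋ = 9.
With m₀=0, d₀=1 and mₖ₊₁ = dₖaₖ − mₖ, dₖ₊₁ = (n − mₖ₊₁²)/dₖ, aₖ₊₁ = ⌊(a₀+mₖ₊₁)/dₖ₊₁⌋:
  k=1: m=9, d=14, a=1
  k=2: m=5, d=5, a=2
  k=3: m=5, d=14, a=1
  k=4: m=9, d=1, a=18
d=1 and a=2a₀=18 at k=4, so the next step gives (m, d) = (9, 14) again — its k=1 value — and the period has length 4.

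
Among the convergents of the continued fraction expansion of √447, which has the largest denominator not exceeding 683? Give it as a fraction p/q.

6237/295

√447 = [21; 7, 42, …] (period length 2).
Convergents:
  p_0/q_0 = 21/1
  p_1/q_1 = 148/7
  p_2/q_2 = 6237/295
  p_3/q_3 = 43807/2072
q_2 = 295 ≤ 683 < 2072 = q_3, so the answer is 6237/295.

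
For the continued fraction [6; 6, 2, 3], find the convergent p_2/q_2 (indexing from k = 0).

80/13

Using pₖ = aₖpₖ₋₁ + pₖ₋₂, qₖ = aₖqₖ₋₁ + qₖ₋₂ (with p₋₁=1, p₋₂=0, q₋₁=0, q₋₂=1):
  k=0: a=6, p=6, q=1
  k=1: a=6, p=37, q=6
  k=2: a=2, p=80, q=13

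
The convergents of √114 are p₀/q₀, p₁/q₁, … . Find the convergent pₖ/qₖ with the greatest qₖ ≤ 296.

√114 = [10; 1, 2, 10, 2, 1, 20, …] (period length 6).
Convergents:
  p_0/q_0 = 10/1
  p_1/q_1 = 11/1
  p_2/q_2 = 32/3
  p_3/q_3 = 331/31
  p_4/q_4 = 694/65
  p_5/q_5 = 1025/96
  p_6/q_6 = 21194/1985
q_5 = 96 ≤ 296 < 1985 = q_6, so the answer is 1025/96.

1025/96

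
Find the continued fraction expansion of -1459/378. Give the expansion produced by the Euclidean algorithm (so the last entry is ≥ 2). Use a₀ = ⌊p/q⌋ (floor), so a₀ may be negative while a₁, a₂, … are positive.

-1459 = -4·378 + 53
378 = 7·53 + 7
53 = 7·7 + 4
7 = 1·4 + 3
4 = 1·3 + 1
3 = 3·1 + 0  (stop)
So -1459/378 = [-4; 7, 7, 1, 1, 3].

[-4; 7, 7, 1, 1, 3]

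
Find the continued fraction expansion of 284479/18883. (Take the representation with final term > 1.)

[15; 15, 3, 3, 4, 9, 3]

284479 = 15·18883 + 1234
18883 = 15·1234 + 373
1234 = 3·373 + 115
373 = 3·115 + 28
115 = 4·28 + 3
28 = 9·3 + 1
3 = 3·1 + 0  (stop)
So 284479/18883 = [15; 15, 3, 3, 4, 9, 3].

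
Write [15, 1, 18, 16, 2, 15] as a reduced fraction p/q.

155329/9740

Fold from the inside: start with 15/1.
  2 + 1/15 = 31/15
  16 + 15/31 = 511/31
  18 + 31/511 = 9229/511
  1 + 511/9229 = 9740/9229
  15 + 9229/9740 = 155329/9740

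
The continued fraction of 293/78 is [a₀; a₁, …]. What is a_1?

293 = 3·78 + 59   →  a_0 = 3
78 = 1·59 + 19   →  a_1 = 1

1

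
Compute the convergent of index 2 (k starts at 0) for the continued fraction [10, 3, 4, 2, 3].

134/13

Using pₖ = aₖpₖ₋₁ + pₖ₋₂, qₖ = aₖqₖ₋₁ + qₖ₋₂ (with p₋₁=1, p₋₂=0, q₋₁=0, q₋₂=1):
  k=0: a=10, p=10, q=1
  k=1: a=3, p=31, q=3
  k=2: a=4, p=134, q=13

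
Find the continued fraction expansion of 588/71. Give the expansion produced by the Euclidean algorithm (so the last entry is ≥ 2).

[8; 3, 1, 1, 4, 2]

588 = 8*71 + 20
71 = 3*20 + 11
20 = 1*11 + 9
11 = 1*9 + 2
9 = 4*2 + 1
2 = 2*1 + 0  (stop)
So 588/71 = [8; 3, 1, 1, 4, 2].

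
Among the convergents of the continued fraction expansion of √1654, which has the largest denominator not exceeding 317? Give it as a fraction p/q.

√1654 = [40; 1, 2, 40, 2, 1, 80, …] (period length 6).
Convergents:
  p_0/q_0 = 40/1
  p_1/q_1 = 41/1
  p_2/q_2 = 122/3
  p_3/q_3 = 4921/121
  p_4/q_4 = 9964/245
  p_5/q_5 = 14885/366
q_4 = 245 ≤ 317 < 366 = q_5, so the answer is 9964/245.

9964/245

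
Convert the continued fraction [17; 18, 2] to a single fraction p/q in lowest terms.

631/37

Fold from the inside: start with 2/1.
  18 + 1/2 = 37/2
  17 + 2/37 = 631/37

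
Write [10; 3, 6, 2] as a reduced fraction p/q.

Using pₖ = aₖpₖ₋₁ + pₖ₋₂ and qₖ = aₖqₖ₋₁ + qₖ₋₂:
  k=0: a=10, p=10, q=1
  k=1: a=3, p=31, q=3
  k=2: a=6, p=196, q=19
  k=3: a=2, p=423, q=41

423/41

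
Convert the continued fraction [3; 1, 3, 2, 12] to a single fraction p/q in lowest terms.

423/112

Fold from the inside: start with 12/1.
  2 + 1/12 = 25/12
  3 + 12/25 = 87/25
  1 + 25/87 = 112/87
  3 + 87/112 = 423/112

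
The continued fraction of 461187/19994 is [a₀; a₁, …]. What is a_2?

461187 = 23·19994 + 1325   →  a_0 = 23
19994 = 15·1325 + 119   →  a_1 = 15
1325 = 11·119 + 16   →  a_2 = 11

11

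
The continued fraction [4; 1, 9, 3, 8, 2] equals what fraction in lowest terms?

2682/547

Fold from the inside: start with 2/1.
  8 + 1/2 = 17/2
  3 + 2/17 = 53/17
  9 + 17/53 = 494/53
  1 + 53/494 = 547/494
  4 + 494/547 = 2682/547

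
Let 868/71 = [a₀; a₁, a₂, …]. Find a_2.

2

868 = 12·71 + 16   →  a_0 = 12
71 = 4·16 + 7   →  a_1 = 4
16 = 2·7 + 2   →  a_2 = 2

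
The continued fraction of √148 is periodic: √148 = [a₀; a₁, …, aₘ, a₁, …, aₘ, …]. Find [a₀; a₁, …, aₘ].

a₀ = ⌊√148⌋ = 12.

[12; 6, 24]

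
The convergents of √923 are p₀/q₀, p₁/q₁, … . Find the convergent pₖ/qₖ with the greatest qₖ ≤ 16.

243/8

√923 = [30; 2, 1, 1, 1, 2, 60, …] (period length 6).
Convergents:
  p_0/q_0 = 30/1
  p_1/q_1 = 61/2
  p_2/q_2 = 91/3
  p_3/q_3 = 152/5
  p_4/q_4 = 243/8
  p_5/q_5 = 638/21
q_4 = 8 ≤ 16 < 21 = q_5, so the answer is 243/8.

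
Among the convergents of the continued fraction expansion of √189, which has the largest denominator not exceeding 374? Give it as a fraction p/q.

4523/329

√189 = [13; 1, 2, 1, 26, …] (period length 4).
Convergents:
  p_0/q_0 = 13/1
  p_1/q_1 = 14/1
  p_2/q_2 = 41/3
  p_3/q_3 = 55/4
  p_4/q_4 = 1471/107
  p_5/q_5 = 1526/111
  p_6/q_6 = 4523/329
  p_7/q_7 = 6049/440
q_6 = 329 ≤ 374 < 440 = q_7, so the answer is 4523/329.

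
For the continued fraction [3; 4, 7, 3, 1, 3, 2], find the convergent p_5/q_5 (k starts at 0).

1462/451

Using pₖ = aₖpₖ₋₁ + pₖ₋₂, qₖ = aₖqₖ₋₁ + qₖ₋₂ (with p₋₁=1, p₋₂=0, q₋₁=0, q₋₂=1):
  k=0: a=3, p=3, q=1
  k=1: a=4, p=13, q=4
  k=2: a=7, p=94, q=29
  k=3: a=3, p=295, q=91
  k=4: a=1, p=389, q=120
  k=5: a=3, p=1462, q=451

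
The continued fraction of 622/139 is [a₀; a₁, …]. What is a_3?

622 = 4·139 + 66   →  a_0 = 4
139 = 2·66 + 7   →  a_1 = 2
66 = 9·7 + 3   →  a_2 = 9
7 = 2·3 + 1   →  a_3 = 2

2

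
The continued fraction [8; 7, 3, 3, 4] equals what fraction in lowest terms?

Using pₖ = aₖpₖ₋₁ + pₖ₋₂ and qₖ = aₖqₖ₋₁ + qₖ₋₂:
  k=0: a=8, p=8, q=1
  k=1: a=7, p=57, q=7
  k=2: a=3, p=179, q=22
  k=3: a=3, p=594, q=73
  k=4: a=4, p=2555, q=314

2555/314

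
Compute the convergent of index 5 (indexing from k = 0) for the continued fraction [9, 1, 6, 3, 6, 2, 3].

Using pₖ = aₖpₖ₋₁ + pₖ₋₂, qₖ = aₖqₖ₋₁ + qₖ₋₂ (with p₋₁=1, p₋₂=0, q₋₁=0, q₋₂=1):
  k=0: a=9, p=9, q=1
  k=1: a=1, p=10, q=1
  k=2: a=6, p=69, q=7
  k=3: a=3, p=217, q=22
  k=4: a=6, p=1371, q=139
  k=5: a=2, p=2959, q=300

2959/300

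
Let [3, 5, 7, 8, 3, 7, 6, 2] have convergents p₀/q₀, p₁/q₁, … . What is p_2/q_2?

115/36

Using pₖ = aₖpₖ₋₁ + pₖ₋₂, qₖ = aₖqₖ₋₁ + qₖ₋₂ (with p₋₁=1, p₋₂=0, q₋₁=0, q₋₂=1):
  k=0: a=3, p=3, q=1
  k=1: a=5, p=16, q=5
  k=2: a=7, p=115, q=36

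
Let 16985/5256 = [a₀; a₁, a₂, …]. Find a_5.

8

16985 = 3·5256 + 1217   →  a_0 = 3
5256 = 4·1217 + 388   →  a_1 = 4
1217 = 3·388 + 53   →  a_2 = 3
388 = 7·53 + 17   →  a_3 = 7
53 = 3·17 + 2   →  a_4 = 3
17 = 8·2 + 1   →  a_5 = 8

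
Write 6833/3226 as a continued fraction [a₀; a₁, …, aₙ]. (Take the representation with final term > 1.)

6833 = 2*3226 + 381
3226 = 8*381 + 178
381 = 2*178 + 25
178 = 7*25 + 3
25 = 8*3 + 1
3 = 3*1 + 0  (stop)
So 6833/3226 = [2; 8, 2, 7, 8, 3].

[2; 8, 2, 7, 8, 3]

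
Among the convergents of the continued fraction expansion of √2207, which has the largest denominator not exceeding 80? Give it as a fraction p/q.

√2207 = [46; 1, 45, 1, 92, …] (period length 4).
Convergents:
  p_0/q_0 = 46/1
  p_1/q_1 = 47/1
  p_2/q_2 = 2161/46
  p_3/q_3 = 2208/47
  p_4/q_4 = 205297/4370
q_3 = 47 ≤ 80 < 4370 = q_4, so the answer is 2208/47.

2208/47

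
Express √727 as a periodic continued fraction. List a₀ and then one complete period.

[26; 1, 25, 1, 52]

a₀ = ⌊√727⌋ = 26.
With m₀=0, d₀=1 and mₖ₊₁ = dₖaₖ − mₖ, dₖ₊₁ = (n − mₖ₊₁²)/dₖ, aₖ₊₁ = ⌊(a₀+mₖ₊₁)/dₖ₊₁⌋:
  k=1: m=26, d=51, a=1
  k=2: m=25, d=2, a=25
  k=3: m=25, d=51, a=1
  k=4: m=26, d=1, a=52
d=1 and a=2a₀=52 at k=4, so the next step gives (m, d) = (26, 51) again — its k=1 value — and the period has length 4.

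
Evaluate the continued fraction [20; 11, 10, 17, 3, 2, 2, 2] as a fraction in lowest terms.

1590131/79150

Fold from the inside: start with 2/1.
  2 + 1/2 = 5/2
  2 + 2/5 = 12/5
  3 + 5/12 = 41/12
  17 + 12/41 = 709/41
  10 + 41/709 = 7131/709
  11 + 709/7131 = 79150/7131
  20 + 7131/79150 = 1590131/79150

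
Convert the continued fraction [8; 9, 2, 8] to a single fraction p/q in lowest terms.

Using pₖ = aₖpₖ₋₁ + pₖ₋₂ and qₖ = aₖqₖ₋₁ + qₖ₋₂:
  k=0: a=8, p=8, q=1
  k=1: a=9, p=73, q=9
  k=2: a=2, p=154, q=19
  k=3: a=8, p=1305, q=161

1305/161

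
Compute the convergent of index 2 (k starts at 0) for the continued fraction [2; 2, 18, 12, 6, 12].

Using pₖ = aₖpₖ₋₁ + pₖ₋₂, qₖ = aₖqₖ₋₁ + qₖ₋₂ (with p₋₁=1, p₋₂=0, q₋₁=0, q₋₂=1):
  k=0: a=2, p=2, q=1
  k=1: a=2, p=5, q=2
  k=2: a=18, p=92, q=37

92/37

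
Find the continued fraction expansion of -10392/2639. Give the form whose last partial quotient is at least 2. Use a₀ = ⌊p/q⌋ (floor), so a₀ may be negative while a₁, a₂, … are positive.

-10392 = -4×2639 + 164
2639 = 16×164 + 15
164 = 10×15 + 14
15 = 1×14 + 1
14 = 14×1 + 0  (stop)
So -10392/2639 = [-4; 16, 10, 1, 14].

[-4; 16, 10, 1, 14]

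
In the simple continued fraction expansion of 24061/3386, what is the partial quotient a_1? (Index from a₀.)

24061 = 7·3386 + 359   →  a_0 = 7
3386 = 9·359 + 155   →  a_1 = 9

9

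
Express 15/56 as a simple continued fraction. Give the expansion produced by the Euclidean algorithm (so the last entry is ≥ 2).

[0; 3, 1, 2, 1, 3]

15 = 0*56 + 15
56 = 3*15 + 11
15 = 1*11 + 4
11 = 2*4 + 3
4 = 1*3 + 1
3 = 3*1 + 0  (stop)
So 15/56 = [0; 3, 1, 2, 1, 3].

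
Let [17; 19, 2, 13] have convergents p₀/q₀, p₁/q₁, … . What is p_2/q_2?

Using pₖ = aₖpₖ₋₁ + pₖ₋₂, qₖ = aₖqₖ₋₁ + qₖ₋₂ (with p₋₁=1, p₋₂=0, q₋₁=0, q₋₂=1):
  k=0: a=17, p=17, q=1
  k=1: a=19, p=324, q=19
  k=2: a=2, p=665, q=39

665/39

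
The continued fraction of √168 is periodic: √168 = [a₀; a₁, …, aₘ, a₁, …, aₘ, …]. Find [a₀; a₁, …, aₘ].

[12; 1, 24]

a₀ = ⌊√168⌋ = 12.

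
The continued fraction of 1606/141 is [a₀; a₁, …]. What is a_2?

1

1606 = 11·141 + 55   →  a_0 = 11
141 = 2·55 + 31   →  a_1 = 2
55 = 1·31 + 24   →  a_2 = 1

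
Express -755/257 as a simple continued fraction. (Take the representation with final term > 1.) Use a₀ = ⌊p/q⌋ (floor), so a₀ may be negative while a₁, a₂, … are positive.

[-3; 16, 16]

-755 = -3×257 + 16
257 = 16×16 + 1
16 = 16×1 + 0  (stop)
So -755/257 = [-3; 16, 16].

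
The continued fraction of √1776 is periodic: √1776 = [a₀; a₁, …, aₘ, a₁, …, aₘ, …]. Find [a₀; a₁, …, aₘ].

a₀ = ⌊√1776⌋ = 42.
With m₀=0, d₀=1 and mₖ₊₁ = dₖaₖ − mₖ, dₖ₊₁ = (n − mₖ₊₁²)/dₖ, aₖ₊₁ = ⌊(a₀+mₖ₊₁)/dₖ₊₁⌋:
  k=1: m=42, d=12, a=7
  k=2: m=42, d=1, a=84
d=1 and a=2a₀=84 at k=2, so the next step gives (m, d) = (42, 12) again — its k=1 value — and the period has length 2.

[42; 7, 84]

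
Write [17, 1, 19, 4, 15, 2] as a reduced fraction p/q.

45792/2551

Fold from the inside: start with 2/1.
  15 + 1/2 = 31/2
  4 + 2/31 = 126/31
  19 + 31/126 = 2425/126
  1 + 126/2425 = 2551/2425
  17 + 2425/2551 = 45792/2551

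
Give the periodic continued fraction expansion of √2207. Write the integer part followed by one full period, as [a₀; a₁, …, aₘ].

a₀ = ⌊√2207⌋ = 46.
With m₀=0, d₀=1 and mₖ₊₁ = dₖaₖ − mₖ, dₖ₊₁ = (n − mₖ₊₁²)/dₖ, aₖ₊₁ = ⌊(a₀+mₖ₊₁)/dₖ₊₁⌋:
  k=1: m=46, d=91, a=1
  k=2: m=45, d=2, a=45
  k=3: m=45, d=91, a=1
  k=4: m=46, d=1, a=92
d=1 and a=2a₀=92 at k=4, so the next step gives (m, d) = (46, 91) again — its k=1 value — and the period has length 4.

[46; 1, 45, 1, 92]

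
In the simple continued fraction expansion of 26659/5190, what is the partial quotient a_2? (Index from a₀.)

26659 = 5·5190 + 709   →  a_0 = 5
5190 = 7·709 + 227   →  a_1 = 7
709 = 3·227 + 28   →  a_2 = 3

3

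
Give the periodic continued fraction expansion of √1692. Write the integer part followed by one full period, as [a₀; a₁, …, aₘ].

[41; 7, 2, 7, 82]

a₀ = ⌊√1692⌋ = 41.
With m₀=0, d₀=1 and mₖ₊₁ = dₖaₖ − mₖ, dₖ₊₁ = (n − mₖ₊₁²)/dₖ, aₖ₊₁ = ⌊(a₀+mₖ₊₁)/dₖ₊₁⌋:
  k=1: m=41, d=11, a=7
  k=2: m=36, d=36, a=2
  k=3: m=36, d=11, a=7
  k=4: m=41, d=1, a=82
d=1 and a=2a₀=82 at k=4, so the next step gives (m, d) = (41, 11) again — its k=1 value — and the period has length 4.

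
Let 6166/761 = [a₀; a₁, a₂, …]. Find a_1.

6166 = 8·761 + 78   →  a_0 = 8
761 = 9·78 + 59   →  a_1 = 9

9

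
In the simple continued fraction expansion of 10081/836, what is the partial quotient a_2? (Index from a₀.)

16

10081 = 12·836 + 49   →  a_0 = 12
836 = 17·49 + 3   →  a_1 = 17
49 = 16·3 + 1   →  a_2 = 16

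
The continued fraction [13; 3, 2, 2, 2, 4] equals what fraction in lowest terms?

2406/181

Using pₖ = aₖpₖ₋₁ + pₖ₋₂ and qₖ = aₖqₖ₋₁ + qₖ₋₂:
  k=0: a=13, p=13, q=1
  k=1: a=3, p=40, q=3
  k=2: a=2, p=93, q=7
  k=3: a=2, p=226, q=17
  k=4: a=2, p=545, q=41
  k=5: a=4, p=2406, q=181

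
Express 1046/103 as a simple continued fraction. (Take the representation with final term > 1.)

[10; 6, 2, 3, 2]

1046 = 10*103 + 16
103 = 6*16 + 7
16 = 2*7 + 2
7 = 3*2 + 1
2 = 2*1 + 0  (stop)
So 1046/103 = [10; 6, 2, 3, 2].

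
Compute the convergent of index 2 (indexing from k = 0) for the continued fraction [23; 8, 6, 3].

Using pₖ = aₖpₖ₋₁ + pₖ₋₂, qₖ = aₖqₖ₋₁ + qₖ₋₂ (with p₋₁=1, p₋₂=0, q₋₁=0, q₋₂=1):
  k=0: a=23, p=23, q=1
  k=1: a=8, p=185, q=8
  k=2: a=6, p=1133, q=49

1133/49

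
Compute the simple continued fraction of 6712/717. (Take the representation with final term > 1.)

6712 = 9*717 + 259
717 = 2*259 + 199
259 = 1*199 + 60
199 = 3*60 + 19
60 = 3*19 + 3
19 = 6*3 + 1
3 = 3*1 + 0  (stop)
So 6712/717 = [9; 2, 1, 3, 3, 6, 3].

[9; 2, 1, 3, 3, 6, 3]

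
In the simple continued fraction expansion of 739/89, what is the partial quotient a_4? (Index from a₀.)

739 = 8·89 + 27   →  a_0 = 8
89 = 3·27 + 8   →  a_1 = 3
27 = 3·8 + 3   →  a_2 = 3
8 = 2·3 + 2   →  a_3 = 2
3 = 1·2 + 1   →  a_4 = 1

1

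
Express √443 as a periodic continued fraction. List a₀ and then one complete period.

a₀ = ⌊√443⌋ = 21.
With m₀=0, d₀=1 and mₖ₊₁ = dₖaₖ − mₖ, dₖ₊₁ = (n − mₖ₊₁²)/dₖ, aₖ₊₁ = ⌊(a₀+mₖ₊₁)/dₖ₊₁⌋:
  k=1: m=21, d=2, a=21
  k=2: m=21, d=1, a=42
d=1 and a=2a₀=42 at k=2, so the next step gives (m, d) = (21, 2) again — its k=1 value — and the period has length 2.

[21; 21, 42]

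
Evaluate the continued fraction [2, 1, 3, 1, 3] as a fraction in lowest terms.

Fold from the inside: start with 3/1.
  1 + 1/3 = 4/3
  3 + 3/4 = 15/4
  1 + 4/15 = 19/15
  2 + 15/19 = 53/19

53/19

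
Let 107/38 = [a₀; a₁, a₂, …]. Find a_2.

4

107 = 2·38 + 31   →  a_0 = 2
38 = 1·31 + 7   →  a_1 = 1
31 = 4·7 + 3   →  a_2 = 4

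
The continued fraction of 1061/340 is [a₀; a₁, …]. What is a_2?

1061 = 3·340 + 41   →  a_0 = 3
340 = 8·41 + 12   →  a_1 = 8
41 = 3·12 + 5   →  a_2 = 3

3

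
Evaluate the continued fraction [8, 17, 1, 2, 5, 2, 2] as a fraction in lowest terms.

12254/1521

Using pₖ = aₖpₖ₋₁ + pₖ₋₂ and qₖ = aₖqₖ₋₁ + qₖ₋₂:
  k=0: a=8, p=8, q=1
  k=1: a=17, p=137, q=17
  k=2: a=1, p=145, q=18
  k=3: a=2, p=427, q=53
  k=4: a=5, p=2280, q=283
  k=5: a=2, p=4987, q=619
  k=6: a=2, p=12254, q=1521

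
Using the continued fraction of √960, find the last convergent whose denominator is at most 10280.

119071/3843

√960 = [30; 1, 60, …] (period length 2).
Convergents:
  p_0/q_0 = 30/1
  p_1/q_1 = 31/1
  p_2/q_2 = 1890/61
  p_3/q_3 = 1921/62
  p_4/q_4 = 117150/3781
  p_5/q_5 = 119071/3843
  p_6/q_6 = 7261410/234361
q_5 = 3843 ≤ 10280 < 234361 = q_6, so the answer is 119071/3843.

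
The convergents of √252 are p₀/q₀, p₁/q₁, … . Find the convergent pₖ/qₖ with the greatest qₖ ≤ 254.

√252 = [15; 1, 6, 1, 30, …] (period length 4).
Convergents:
  p_0/q_0 = 15/1
  p_1/q_1 = 16/1
  p_2/q_2 = 111/7
  p_3/q_3 = 127/8
  p_4/q_4 = 3921/247
  p_5/q_5 = 4048/255
q_4 = 247 ≤ 254 < 255 = q_5, so the answer is 3921/247.

3921/247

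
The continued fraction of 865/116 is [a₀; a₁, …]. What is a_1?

2

865 = 7·116 + 53   →  a_0 = 7
116 = 2·53 + 10   →  a_1 = 2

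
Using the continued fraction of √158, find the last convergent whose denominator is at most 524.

√158 = [12; 1, 1, 3, 12, 3, 1, 1, 24, …] (period length 8).
Convergents:
  p_0/q_0 = 12/1
  p_1/q_1 = 13/1
  p_2/q_2 = 25/2
  p_3/q_3 = 88/7
  p_4/q_4 = 1081/86
  p_5/q_5 = 3331/265
  p_6/q_6 = 4412/351
  p_7/q_7 = 7743/616
q_6 = 351 ≤ 524 < 616 = q_7, so the answer is 4412/351.

4412/351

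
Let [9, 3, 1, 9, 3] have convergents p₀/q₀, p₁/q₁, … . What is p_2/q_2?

37/4

Using pₖ = aₖpₖ₋₁ + pₖ₋₂, qₖ = aₖqₖ₋₁ + qₖ₋₂ (with p₋₁=1, p₋₂=0, q₋₁=0, q₋₂=1):
  k=0: a=9, p=9, q=1
  k=1: a=3, p=28, q=3
  k=2: a=1, p=37, q=4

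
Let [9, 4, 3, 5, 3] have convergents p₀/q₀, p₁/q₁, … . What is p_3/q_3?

Using pₖ = aₖpₖ₋₁ + pₖ₋₂, qₖ = aₖqₖ₋₁ + qₖ₋₂ (with p₋₁=1, p₋₂=0, q₋₁=0, q₋₂=1):
  k=0: a=9, p=9, q=1
  k=1: a=4, p=37, q=4
  k=2: a=3, p=120, q=13
  k=3: a=5, p=637, q=69

637/69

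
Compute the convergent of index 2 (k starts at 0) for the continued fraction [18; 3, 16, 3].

898/49

Using pₖ = aₖpₖ₋₁ + pₖ₋₂, qₖ = aₖqₖ₋₁ + qₖ₋₂ (with p₋₁=1, p₋₂=0, q₋₁=0, q₋₂=1):
  k=0: a=18, p=18, q=1
  k=1: a=3, p=55, q=3
  k=2: a=16, p=898, q=49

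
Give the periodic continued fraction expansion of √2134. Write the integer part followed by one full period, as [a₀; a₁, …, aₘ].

a₀ = ⌊√2134⌋ = 46.
With m₀=0, d₀=1 and mₖ₊₁ = dₖaₖ − mₖ, dₖ₊₁ = (n − mₖ₊₁²)/dₖ, aₖ₊₁ = ⌊(a₀+mₖ₊₁)/dₖ₊₁⌋:
  k=1: m=46, d=18, a=5
  k=2: m=44, d=11, a=8
  k=3: m=44, d=18, a=5
  k=4: m=46, d=1, a=92
d=1 and a=2a₀=92 at k=4, so the next step gives (m, d) = (46, 18) again — its k=1 value — and the period has length 4.

[46; 5, 8, 5, 92]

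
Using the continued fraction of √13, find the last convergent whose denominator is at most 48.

√13 = [3; 1, 1, 1, 1, 6, …] (period length 5).
Convergents:
  p_0/q_0 = 3/1
  p_1/q_1 = 4/1
  p_2/q_2 = 7/2
  p_3/q_3 = 11/3
  p_4/q_4 = 18/5
  p_5/q_5 = 119/33
  p_6/q_6 = 137/38
  p_7/q_7 = 256/71
q_6 = 38 ≤ 48 < 71 = q_7, so the answer is 137/38.

137/38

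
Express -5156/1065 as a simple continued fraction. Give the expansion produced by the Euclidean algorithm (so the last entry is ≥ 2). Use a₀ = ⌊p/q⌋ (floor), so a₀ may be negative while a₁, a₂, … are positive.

[-5; 6, 3, 3, 5, 3]

-5156 = -5*1065 + 169
1065 = 6*169 + 51
169 = 3*51 + 16
51 = 3*16 + 3
16 = 5*3 + 1
3 = 3*1 + 0  (stop)
So -5156/1065 = [-5; 6, 3, 3, 5, 3].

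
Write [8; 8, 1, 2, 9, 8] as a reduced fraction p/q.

15987/1970

Fold from the inside: start with 8/1.
  9 + 1/8 = 73/8
  2 + 8/73 = 154/73
  1 + 73/154 = 227/154
  8 + 154/227 = 1970/227
  8 + 227/1970 = 15987/1970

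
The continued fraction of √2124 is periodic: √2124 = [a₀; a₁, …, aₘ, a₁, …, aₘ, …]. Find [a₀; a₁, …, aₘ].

[46; 11, 1, 1, 22, 1, 1, 11, 92]

a₀ = ⌊√2124⌋ = 46.
With m₀=0, d₀=1 and mₖ₊₁ = dₖaₖ − mₖ, dₖ₊₁ = (n − mₖ₊₁²)/dₖ, aₖ₊₁ = ⌊(a₀+mₖ₊₁)/dₖ₊₁⌋:
  k=1: m=46, d=8, a=11
  k=2: m=42, d=45, a=1
  k=3: m=3, d=47, a=1
  k=4: m=44, d=4, a=22
  k=5: m=44, d=47, a=1
  k=6: m=3, d=45, a=1
  k=7: m=42, d=8, a=11
  k=8: m=46, d=1, a=92
d=1 and a=2a₀=92 at k=8, so the next step gives (m, d) = (46, 8) again — its k=1 value — and the period has length 8.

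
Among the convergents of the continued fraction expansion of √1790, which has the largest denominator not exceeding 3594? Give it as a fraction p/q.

√1790 = [42; 3, 4, 8, 4, 3, 84, …] (period length 6).
Convergents:
  p_0/q_0 = 42/1
  p_1/q_1 = 127/3
  p_2/q_2 = 550/13
  p_3/q_3 = 4527/107
  p_4/q_4 = 18658/441
  p_5/q_5 = 60501/1430
  p_6/q_6 = 5100742/120561
q_5 = 1430 ≤ 3594 < 120561 = q_6, so the answer is 60501/1430.

60501/1430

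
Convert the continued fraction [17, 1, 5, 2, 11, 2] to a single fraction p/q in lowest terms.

5550/311

Using pₖ = aₖpₖ₋₁ + pₖ₋₂ and qₖ = aₖqₖ₋₁ + qₖ₋₂:
  k=0: a=17, p=17, q=1
  k=1: a=1, p=18, q=1
  k=2: a=5, p=107, q=6
  k=3: a=2, p=232, q=13
  k=4: a=11, p=2659, q=149
  k=5: a=2, p=5550, q=311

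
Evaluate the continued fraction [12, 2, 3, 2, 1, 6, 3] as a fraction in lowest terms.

Using pₖ = aₖpₖ₋₁ + pₖ₋₂ and qₖ = aₖqₖ₋₁ + qₖ₋₂:
  k=0: a=12, p=12, q=1
  k=1: a=2, p=25, q=2
  k=2: a=3, p=87, q=7
  k=3: a=2, p=199, q=16
  k=4: a=1, p=286, q=23
  k=5: a=6, p=1915, q=154
  k=6: a=3, p=6031, q=485

6031/485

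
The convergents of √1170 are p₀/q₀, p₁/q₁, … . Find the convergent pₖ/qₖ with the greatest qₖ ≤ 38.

1163/34

√1170 = [34; 4, 1, 6, 1, 4, 68, …] (period length 6).
Convergents:
  p_0/q_0 = 34/1
  p_1/q_1 = 137/4
  p_2/q_2 = 171/5
  p_3/q_3 = 1163/34
  p_4/q_4 = 1334/39
q_3 = 34 ≤ 38 < 39 = q_4, so the answer is 1163/34.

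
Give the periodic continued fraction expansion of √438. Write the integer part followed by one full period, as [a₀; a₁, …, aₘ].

[20; 1, 12, 1, 40]

a₀ = ⌊√438⌋ = 20.
With m₀=0, d₀=1 and mₖ₊₁ = dₖaₖ − mₖ, dₖ₊₁ = (n − mₖ₊₁²)/dₖ, aₖ₊₁ = ⌊(a₀+mₖ₊₁)/dₖ₊₁⌋:
  k=1: m=20, d=38, a=1
  k=2: m=18, d=3, a=12
  k=3: m=18, d=38, a=1
  k=4: m=20, d=1, a=40
d=1 and a=2a₀=40 at k=4, so the next step gives (m, d) = (20, 38) again — its k=1 value — and the period has length 4.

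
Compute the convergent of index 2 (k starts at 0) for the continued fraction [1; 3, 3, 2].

Using pₖ = aₖpₖ₋₁ + pₖ₋₂, qₖ = aₖqₖ₋₁ + qₖ₋₂ (with p₋₁=1, p₋₂=0, q₋₁=0, q₋₂=1):
  k=0: a=1, p=1, q=1
  k=1: a=3, p=4, q=3
  k=2: a=3, p=13, q=10

13/10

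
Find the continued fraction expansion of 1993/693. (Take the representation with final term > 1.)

1993 = 2*693 + 607
693 = 1*607 + 86
607 = 7*86 + 5
86 = 17*5 + 1
5 = 5*1 + 0  (stop)
So 1993/693 = [2; 1, 7, 17, 5].

[2; 1, 7, 17, 5]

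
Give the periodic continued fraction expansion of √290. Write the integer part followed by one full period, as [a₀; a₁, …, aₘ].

[17; 34]

a₀ = ⌊√290⌋ = 17.
With m₀=0, d₀=1 and mₖ₊₁ = dₖaₖ − mₖ, dₖ₊₁ = (n − mₖ₊₁²)/dₖ, aₖ₊₁ = ⌊(a₀+mₖ₊₁)/dₖ₊₁⌋:
  k=1: m=17, d=1, a=34
d=1 and a=2a₀=34 at k=1, so the next step gives (m, d) = (17, 1) again — its k=1 value — and the period has length 1.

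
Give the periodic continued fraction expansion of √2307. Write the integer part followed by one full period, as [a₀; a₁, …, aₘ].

[48; 32, 96]

a₀ = ⌊√2307⌋ = 48.
With m₀=0, d₀=1 and mₖ₊₁ = dₖaₖ − mₖ, dₖ₊₁ = (n − mₖ₊₁²)/dₖ, aₖ₊₁ = ⌊(a₀+mₖ₊₁)/dₖ₊₁⌋:
  k=1: m=48, d=3, a=32
  k=2: m=48, d=1, a=96
d=1 and a=2a₀=96 at k=2, so the next step gives (m, d) = (48, 3) again — its k=1 value — and the period has length 2.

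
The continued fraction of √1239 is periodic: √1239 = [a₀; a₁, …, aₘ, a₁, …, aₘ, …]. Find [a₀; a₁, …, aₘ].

a₀ = ⌊√1239⌋ = 35.

[35; 5, 70]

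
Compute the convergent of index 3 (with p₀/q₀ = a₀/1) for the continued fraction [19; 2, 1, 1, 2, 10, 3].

Using pₖ = aₖpₖ₋₁ + pₖ₋₂, qₖ = aₖqₖ₋₁ + qₖ₋₂ (with p₋₁=1, p₋₂=0, q₋₁=0, q₋₂=1):
  k=0: a=19, p=19, q=1
  k=1: a=2, p=39, q=2
  k=2: a=1, p=58, q=3
  k=3: a=1, p=97, q=5

97/5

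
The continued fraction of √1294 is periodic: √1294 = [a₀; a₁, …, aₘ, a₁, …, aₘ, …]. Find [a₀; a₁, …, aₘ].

[35; 1, 34, 1, 70]

a₀ = ⌊√1294⌋ = 35.
With m₀=0, d₀=1 and mₖ₊₁ = dₖaₖ − mₖ, dₖ₊₁ = (n − mₖ₊₁²)/dₖ, aₖ₊₁ = ⌊(a₀+mₖ₊₁)/dₖ₊₁⌋:
  k=1: m=35, d=69, a=1
  k=2: m=34, d=2, a=34
  k=3: m=34, d=69, a=1
  k=4: m=35, d=1, a=70
d=1 and a=2a₀=70 at k=4, so the next step gives (m, d) = (35, 69) again — its k=1 value — and the period has length 4.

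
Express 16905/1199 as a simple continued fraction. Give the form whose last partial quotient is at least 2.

[14; 10, 13, 4, 2]

16905 = 14*1199 + 119
1199 = 10*119 + 9
119 = 13*9 + 2
9 = 4*2 + 1
2 = 2*1 + 0  (stop)
So 16905/1199 = [14; 10, 13, 4, 2].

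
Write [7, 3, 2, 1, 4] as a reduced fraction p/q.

Using pₖ = aₖpₖ₋₁ + pₖ₋₂ and qₖ = aₖqₖ₋₁ + qₖ₋₂:
  k=0: a=7, p=7, q=1
  k=1: a=3, p=22, q=3
  k=2: a=2, p=51, q=7
  k=3: a=1, p=73, q=10
  k=4: a=4, p=343, q=47

343/47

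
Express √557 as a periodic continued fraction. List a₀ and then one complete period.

[23; 1, 1, 1, 1, 46]

a₀ = ⌊√557⌋ = 23.
With m₀=0, d₀=1 and mₖ₊₁ = dₖaₖ − mₖ, dₖ₊₁ = (n − mₖ₊₁²)/dₖ, aₖ₊₁ = ⌊(a₀+mₖ₊₁)/dₖ₊₁⌋:
  k=1: m=23, d=28, a=1
  k=2: m=5, d=19, a=1
  k=3: m=14, d=19, a=1
  k=4: m=5, d=28, a=1
  k=5: m=23, d=1, a=46
d=1 and a=2a₀=46 at k=5, so the next step gives (m, d) = (23, 28) again — its k=1 value — and the period has length 5.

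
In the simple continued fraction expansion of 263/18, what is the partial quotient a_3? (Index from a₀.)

263 = 14·18 + 11   →  a_0 = 14
18 = 1·11 + 7   →  a_1 = 1
11 = 1·7 + 4   →  a_2 = 1
7 = 1·4 + 3   →  a_3 = 1

1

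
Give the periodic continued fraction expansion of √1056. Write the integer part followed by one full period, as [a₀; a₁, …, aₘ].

a₀ = ⌊√1056⌋ = 32.
With m₀=0, d₀=1 and mₖ₊₁ = dₖaₖ − mₖ, dₖ₊₁ = (n − mₖ₊₁²)/dₖ, aₖ₊₁ = ⌊(a₀+mₖ₊₁)/dₖ₊₁⌋:
  k=1: m=32, d=32, a=2
  k=2: m=32, d=1, a=64
d=1 and a=2a₀=64 at k=2, so the next step gives (m, d) = (32, 32) again — its k=1 value — and the period has length 2.

[32; 2, 64]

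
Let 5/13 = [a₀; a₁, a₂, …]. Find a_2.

1

5 = 0·13 + 5   →  a_0 = 0
13 = 2·5 + 3   →  a_1 = 2
5 = 1·3 + 2   →  a_2 = 1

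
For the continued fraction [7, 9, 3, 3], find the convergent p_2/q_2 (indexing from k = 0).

199/28

Using pₖ = aₖpₖ₋₁ + pₖ₋₂, qₖ = aₖqₖ₋₁ + qₖ₋₂ (with p₋₁=1, p₋₂=0, q₋₁=0, q₋₂=1):
  k=0: a=7, p=7, q=1
  k=1: a=9, p=64, q=9
  k=2: a=3, p=199, q=28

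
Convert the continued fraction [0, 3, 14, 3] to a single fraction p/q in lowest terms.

Using pₖ = aₖpₖ₋₁ + pₖ₋₂ and qₖ = aₖqₖ₋₁ + qₖ₋₂:
  k=0: a=0, p=0, q=1
  k=1: a=3, p=1, q=3
  k=2: a=14, p=14, q=43
  k=3: a=3, p=43, q=132

43/132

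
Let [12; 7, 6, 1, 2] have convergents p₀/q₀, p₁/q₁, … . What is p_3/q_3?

607/50

Using pₖ = aₖpₖ₋₁ + pₖ₋₂, qₖ = aₖqₖ₋₁ + qₖ₋₂ (with p₋₁=1, p₋₂=0, q₋₁=0, q₋₂=1):
  k=0: a=12, p=12, q=1
  k=1: a=7, p=85, q=7
  k=2: a=6, p=522, q=43
  k=3: a=1, p=607, q=50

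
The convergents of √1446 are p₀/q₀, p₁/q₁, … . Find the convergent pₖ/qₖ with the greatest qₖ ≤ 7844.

√1446 = [38; 38, 76, …] (period length 2).
Convergents:
  p_0/q_0 = 38/1
  p_1/q_1 = 1445/38
  p_2/q_2 = 109858/2889
  p_3/q_3 = 4176049/109820
q_2 = 2889 ≤ 7844 < 109820 = q_3, so the answer is 109858/2889.

109858/2889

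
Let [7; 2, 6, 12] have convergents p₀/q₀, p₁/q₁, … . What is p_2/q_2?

Using pₖ = aₖpₖ₋₁ + pₖ₋₂, qₖ = aₖqₖ₋₁ + qₖ₋₂ (with p₋₁=1, p₋₂=0, q₋₁=0, q₋₂=1):
  k=0: a=7, p=7, q=1
  k=1: a=2, p=15, q=2
  k=2: a=6, p=97, q=13

97/13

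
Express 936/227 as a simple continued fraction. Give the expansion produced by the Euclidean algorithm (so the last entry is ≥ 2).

936 = 4*227 + 28
227 = 8*28 + 3
28 = 9*3 + 1
3 = 3*1 + 0  (stop)
So 936/227 = [4; 8, 9, 3].

[4; 8, 9, 3]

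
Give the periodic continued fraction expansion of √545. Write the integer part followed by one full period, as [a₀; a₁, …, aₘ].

a₀ = ⌊√545⌋ = 23.
With m₀=0, d₀=1 and mₖ₊₁ = dₖaₖ − mₖ, dₖ₊₁ = (n − mₖ₊₁²)/dₖ, aₖ₊₁ = ⌊(a₀+mₖ₊₁)/dₖ₊₁⌋:
  k=1: m=23, d=16, a=2
  k=2: m=9, d=29, a=1
  k=3: m=20, d=5, a=8
  k=4: m=20, d=29, a=1
  k=5: m=9, d=16, a=2
  k=6: m=23, d=1, a=46
d=1 and a=2a₀=46 at k=6, so the next step gives (m, d) = (23, 16) again — its k=1 value — and the period has length 6.

[23; 2, 1, 8, 1, 2, 46]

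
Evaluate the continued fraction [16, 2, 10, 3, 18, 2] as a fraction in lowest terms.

40319/2447

Fold from the inside: start with 2/1.
  18 + 1/2 = 37/2
  3 + 2/37 = 113/37
  10 + 37/113 = 1167/113
  2 + 113/1167 = 2447/1167
  16 + 1167/2447 = 40319/2447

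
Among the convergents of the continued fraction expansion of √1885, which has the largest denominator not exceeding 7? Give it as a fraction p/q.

217/5

√1885 = [43; 2, 2, 2, 86, …] (period length 4).
Convergents:
  p_0/q_0 = 43/1
  p_1/q_1 = 87/2
  p_2/q_2 = 217/5
  p_3/q_3 = 521/12
q_2 = 5 ≤ 7 < 12 = q_3, so the answer is 217/5.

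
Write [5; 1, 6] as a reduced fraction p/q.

Fold from the inside: start with 6/1.
  1 + 1/6 = 7/6
  5 + 6/7 = 41/7

41/7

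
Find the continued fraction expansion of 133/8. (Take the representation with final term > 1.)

[16; 1, 1, 1, 2]

133 = 16*8 + 5
8 = 1*5 + 3
5 = 1*3 + 2
3 = 1*2 + 1
2 = 2*1 + 0  (stop)
So 133/8 = [16; 1, 1, 1, 2].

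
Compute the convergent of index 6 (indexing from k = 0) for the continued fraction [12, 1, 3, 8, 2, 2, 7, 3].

16342/1281

Using pₖ = aₖpₖ₋₁ + pₖ₋₂, qₖ = aₖqₖ₋₁ + qₖ₋₂ (with p₋₁=1, p₋₂=0, q₋₁=0, q₋₂=1):
  k=0: a=12, p=12, q=1
  k=1: a=1, p=13, q=1
  k=2: a=3, p=51, q=4
  k=3: a=8, p=421, q=33
  k=4: a=2, p=893, q=70
  k=5: a=2, p=2207, q=173
  k=6: a=7, p=16342, q=1281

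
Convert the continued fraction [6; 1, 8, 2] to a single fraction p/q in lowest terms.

131/19

Fold from the inside: start with 2/1.
  8 + 1/2 = 17/2
  1 + 2/17 = 19/17
  6 + 17/19 = 131/19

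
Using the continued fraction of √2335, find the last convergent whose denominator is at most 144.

√2335 = [48; 3, 9, 3, 96, …] (period length 4).
Convergents:
  p_0/q_0 = 48/1
  p_1/q_1 = 145/3
  p_2/q_2 = 1353/28
  p_3/q_3 = 4204/87
  p_4/q_4 = 404937/8380
q_3 = 87 ≤ 144 < 8380 = q_4, so the answer is 4204/87.

4204/87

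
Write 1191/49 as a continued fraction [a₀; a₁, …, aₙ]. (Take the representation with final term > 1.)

[24; 3, 3, 1, 3]

1191 = 24*49 + 15
49 = 3*15 + 4
15 = 3*4 + 3
4 = 1*3 + 1
3 = 3*1 + 0  (stop)
So 1191/49 = [24; 3, 3, 1, 3].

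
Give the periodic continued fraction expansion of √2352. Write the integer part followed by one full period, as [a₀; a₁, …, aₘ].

a₀ = ⌊√2352⌋ = 48.
With m₀=0, d₀=1 and mₖ₊₁ = dₖaₖ − mₖ, dₖ₊₁ = (n − mₖ₊₁²)/dₖ, aₖ₊₁ = ⌊(a₀+mₖ₊₁)/dₖ₊₁⌋:
  k=1: m=48, d=48, a=2
  k=2: m=48, d=1, a=96
d=1 and a=2a₀=96 at k=2, so the next step gives (m, d) = (48, 48) again — its k=1 value — and the period has length 2.

[48; 2, 96]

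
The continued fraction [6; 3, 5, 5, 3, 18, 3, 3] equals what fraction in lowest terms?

311399/49325

Fold from the inside: start with 3/1.
  3 + 1/3 = 10/3
  18 + 3/10 = 183/10
  3 + 10/183 = 559/183
  5 + 183/559 = 2978/559
  5 + 559/2978 = 15449/2978
  3 + 2978/15449 = 49325/15449
  6 + 15449/49325 = 311399/49325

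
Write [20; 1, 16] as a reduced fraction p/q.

Fold from the inside: start with 16/1.
  1 + 1/16 = 17/16
  20 + 16/17 = 356/17

356/17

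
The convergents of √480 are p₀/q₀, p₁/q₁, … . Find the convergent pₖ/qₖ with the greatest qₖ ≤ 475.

√480 = [21; 1, 9, 1, 42, …] (period length 4).
Convergents:
  p_0/q_0 = 21/1
  p_1/q_1 = 22/1
  p_2/q_2 = 219/10
  p_3/q_3 = 241/11
  p_4/q_4 = 10341/472
  p_5/q_5 = 10582/483
q_4 = 472 ≤ 475 < 483 = q_5, so the answer is 10341/472.

10341/472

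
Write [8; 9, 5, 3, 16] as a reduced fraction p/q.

19445/2398

Using pₖ = aₖpₖ₋₁ + pₖ₋₂ and qₖ = aₖqₖ₋₁ + qₖ₋₂:
  k=0: a=8, p=8, q=1
  k=1: a=9, p=73, q=9
  k=2: a=5, p=373, q=46
  k=3: a=3, p=1192, q=147
  k=4: a=16, p=19445, q=2398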